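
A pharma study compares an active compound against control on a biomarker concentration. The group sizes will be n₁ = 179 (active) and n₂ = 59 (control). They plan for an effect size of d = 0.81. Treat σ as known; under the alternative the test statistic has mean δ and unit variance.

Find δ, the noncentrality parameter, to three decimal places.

δ ≈ 5.396

The noncentrality parameter scales effect size by the design's sample-size factor: δ = d / √(1/n₁ + 1/n₂) = 0.81 / √(1/179 + 1/59) = 5.3957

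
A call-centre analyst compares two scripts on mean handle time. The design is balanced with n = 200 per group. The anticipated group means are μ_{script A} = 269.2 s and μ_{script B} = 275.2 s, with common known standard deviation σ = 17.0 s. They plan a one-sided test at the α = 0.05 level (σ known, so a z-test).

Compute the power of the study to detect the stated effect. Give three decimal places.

Standardized effect: d = |μ_{script A} − μ_{script B}| / σ = |269.2 − 275.2| / 17.0 = 0.3529
Noncentrality parameter: δ = d·√(n/2) = 0.3529 × √(200/2) = 3.5294
One-sided α = 0.05 → critical value z_{0.05} = 1.645.
Power = P(Z > 1.645 − δ) = Φ(1.885) = 0.9703.

Power ≈ 0.970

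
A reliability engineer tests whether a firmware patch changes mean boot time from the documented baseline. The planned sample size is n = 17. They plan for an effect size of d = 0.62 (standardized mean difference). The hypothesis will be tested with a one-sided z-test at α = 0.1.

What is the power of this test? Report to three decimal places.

Noncentrality parameter: δ = d·√n = 0.62 × √17 = 2.5563
Critical value for a one-sided test at α = 0.1: z_α = 1.282.
Power = Φ(δ − 1.282) = Φ(1.275) = 0.8988.

Power ≈ 0.899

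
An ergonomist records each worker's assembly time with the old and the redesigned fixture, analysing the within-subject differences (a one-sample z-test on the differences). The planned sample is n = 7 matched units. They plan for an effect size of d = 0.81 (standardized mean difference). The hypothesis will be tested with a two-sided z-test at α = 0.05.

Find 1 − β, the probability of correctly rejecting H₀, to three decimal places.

Power ≈ 0.573

Noncentrality parameter: δ = d·√n = 0.81 × √7 = 2.1431
Two-sided α = 0.05 → critical value z_{0.025} = 1.960.
Power = Φ(δ − 1.960) + Φ(−δ − 1.960) = Φ(0.183) + Φ(-4.103) = 0.5726 + 0.0000 = 0.5727.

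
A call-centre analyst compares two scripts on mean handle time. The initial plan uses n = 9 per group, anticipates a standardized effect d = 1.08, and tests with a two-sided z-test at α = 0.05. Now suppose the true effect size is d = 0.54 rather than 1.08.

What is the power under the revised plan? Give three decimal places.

With d = 0.54: δ = d·√(n/2) = 0.54 × √(9/2) = 1.1455. Critical value z_{0.025} = 1.960.
Revised power = Φ(δ − 1.960) + Φ(−δ − 1.960) = Φ(-0.814) + Φ(-3.105) = 0.2077 + 0.0009 = 0.2086.

Power ≈ 0.209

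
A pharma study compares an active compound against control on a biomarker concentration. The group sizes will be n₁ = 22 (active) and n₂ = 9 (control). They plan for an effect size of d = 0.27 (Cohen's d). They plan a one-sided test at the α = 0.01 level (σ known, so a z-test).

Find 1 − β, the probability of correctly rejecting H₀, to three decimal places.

Power ≈ 0.050

Noncentrality parameter: δ = d / √(1/n₁ + 1/n₂) = 0.27 / √(1/22 + 1/9) = 0.6824
Critical value for a one-sided test at α = 0.01: z_α = 2.326.
Power = Φ(δ − 2.326) = Φ(-1.644) = 0.0501.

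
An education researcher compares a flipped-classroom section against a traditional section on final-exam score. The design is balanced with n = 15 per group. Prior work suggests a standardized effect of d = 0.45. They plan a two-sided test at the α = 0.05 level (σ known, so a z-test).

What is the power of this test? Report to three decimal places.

Noncentrality parameter: δ = d·√(n/2) = 0.45 × √(15/2) = 1.2324
Two-sided α = 0.05 → critical value z_{0.025} = 1.960.
Power = Φ(δ − 1.960) + Φ(−δ − 1.960) = Φ(-0.728) + Φ(-3.192) = 0.2334 + 0.0007 = 0.2341.

Power ≈ 0.234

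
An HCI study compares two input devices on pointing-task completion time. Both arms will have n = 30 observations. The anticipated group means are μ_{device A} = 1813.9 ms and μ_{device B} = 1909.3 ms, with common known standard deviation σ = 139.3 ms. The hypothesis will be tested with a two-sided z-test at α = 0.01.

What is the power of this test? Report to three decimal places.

Standardized effect: d = |μ_{device A} − μ_{device B}| / σ = |1813.9 − 1909.3| / 139.3 = 0.6849
Noncentrality parameter: δ = d·√(n/2) = 0.6849 × √(30/2) = 2.6524
Two-sided α = 0.01 → critical value z_{0.005} = 2.576.
Power = Φ(δ − 2.576) + Φ(−δ − 2.576) = Φ(0.077) + Φ(-5.228) = 0.5305 + 0.0000 = 0.5305.

Power ≈ 0.531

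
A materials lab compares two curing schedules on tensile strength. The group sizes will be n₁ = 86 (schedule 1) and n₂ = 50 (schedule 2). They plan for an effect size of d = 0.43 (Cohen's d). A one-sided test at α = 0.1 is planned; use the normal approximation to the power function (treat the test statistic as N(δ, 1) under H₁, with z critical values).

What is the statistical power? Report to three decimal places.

Noncentrality parameter: δ = d / √(1/n₁ + 1/n₂) = 0.43 / √(1/86 + 1/50) = 2.4179
Critical value for a one-sided test at α = 0.1: z_α = 1.282.
Power = P(Z > 1.282 − δ) = Φ(1.136) = 0.8721.

Power ≈ 0.872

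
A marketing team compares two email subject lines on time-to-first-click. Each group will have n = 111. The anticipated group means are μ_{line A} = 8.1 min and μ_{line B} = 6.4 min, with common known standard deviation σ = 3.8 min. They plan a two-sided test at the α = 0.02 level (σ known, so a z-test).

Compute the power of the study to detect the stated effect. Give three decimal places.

Standardized effect: d = |μ_{line A} − μ_{line B}| / σ = |8.1 − 6.4| / 3.8 = 0.4474
Noncentrality parameter: δ = d·√(n/2) = 0.4474 × √(111/2) = 3.3328
Critical value for a two-sided test at α = 0.02: z_{α/2} = 2.326.
Power = Φ(δ − 2.326) + Φ(−δ − 2.326) = Φ(1.006) + Φ(-5.659) = 0.8429 + 0.0000 = 0.8429.

Power ≈ 0.843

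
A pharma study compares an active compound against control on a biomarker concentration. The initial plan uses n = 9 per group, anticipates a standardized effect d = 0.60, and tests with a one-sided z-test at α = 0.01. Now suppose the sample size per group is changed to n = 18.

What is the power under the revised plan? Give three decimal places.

Power ≈ 0.299

With n = 18 per group: δ = d·√(n/2) = 0.60 × √(18/2) = 1.8000. Critical value z_{0.01} = 2.326.
Revised power = P(Z > 2.326 − δ) = Φ(-0.526) = 0.2993.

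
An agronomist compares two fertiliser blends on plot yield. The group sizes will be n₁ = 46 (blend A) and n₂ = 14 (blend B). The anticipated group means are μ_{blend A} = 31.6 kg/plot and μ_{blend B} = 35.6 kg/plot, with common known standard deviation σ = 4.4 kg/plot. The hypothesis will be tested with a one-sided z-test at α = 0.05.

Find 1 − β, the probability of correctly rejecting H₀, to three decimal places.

Standardized effect: d = |μ_{blend A} − μ_{blend B}| / σ = |31.6 − 35.6| / 4.4 = 0.9091
Noncentrality parameter: δ = d / √(1/n₁ + 1/n₂) = 0.9091 / √(1/46 + 1/14) = 2.9783
Critical value for a one-sided test at α = 0.05: z_α = 1.645.
Power = P(Z > 1.645 − δ) = Φ(1.333) = 0.9088.

Power ≈ 0.909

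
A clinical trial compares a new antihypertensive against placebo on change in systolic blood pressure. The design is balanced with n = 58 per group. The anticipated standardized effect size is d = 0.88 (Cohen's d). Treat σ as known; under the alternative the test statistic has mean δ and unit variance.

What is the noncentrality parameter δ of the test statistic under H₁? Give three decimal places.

δ ≈ 4.739

δ = d·√(n/2) = 0.88 × √(58/2) = 4.7389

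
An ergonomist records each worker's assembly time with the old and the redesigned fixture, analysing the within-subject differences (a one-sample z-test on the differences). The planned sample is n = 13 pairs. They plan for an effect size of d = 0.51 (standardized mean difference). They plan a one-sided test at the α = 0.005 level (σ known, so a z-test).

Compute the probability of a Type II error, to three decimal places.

Noncentrality parameter: δ = d·√n = 0.51 × √13 = 1.8388
One-sided α = 0.005 → critical value z_{0.005} = 2.576.
Power = Φ(δ − 2.576) = Φ(-0.737) = 0.2306.
Type II error: β = 1 − power = 1 − 0.2306 = 0.7694.

β ≈ 0.769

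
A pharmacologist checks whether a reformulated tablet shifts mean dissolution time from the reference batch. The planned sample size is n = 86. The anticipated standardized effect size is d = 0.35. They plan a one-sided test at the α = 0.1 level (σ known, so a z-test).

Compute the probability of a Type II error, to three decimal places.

β ≈ 0.025

Noncentrality parameter: δ = d·√n = 0.35 × √86 = 3.2458
One-sided α = 0.1 → critical value z_{0.1} = 1.282.
Power = Φ(δ − 1.282) = Φ(1.964) = 0.9752.
Type II error: β = 1 − power = 1 − 0.9752 = 0.0248.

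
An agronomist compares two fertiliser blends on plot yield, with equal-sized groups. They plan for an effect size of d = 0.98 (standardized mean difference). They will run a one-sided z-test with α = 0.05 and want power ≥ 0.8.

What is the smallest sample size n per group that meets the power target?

n = 13 per group

Set Φ(δ − 1.645) = 0.8; then δ − 1.645 = Φ⁻¹(0.8) = 0.842, giving δ = 2.486.
δ = d·√(n/2) ⇒ n = 2(δ/d)² = 2 × (2.486 / 0.98)² = 12.87.
Round up to the next whole unit.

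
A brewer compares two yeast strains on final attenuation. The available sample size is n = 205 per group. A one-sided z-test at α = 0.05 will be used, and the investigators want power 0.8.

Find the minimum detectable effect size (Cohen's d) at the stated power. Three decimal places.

d ≈ 0.246

Need Φ(δ − 1.645) = 0.8, so δ = 1.645 + 0.842 = 2.486.
δ = d·√(n/2) ⇒ d = δ/√(n/2) = 2.486/√(205/2) = 0.2456.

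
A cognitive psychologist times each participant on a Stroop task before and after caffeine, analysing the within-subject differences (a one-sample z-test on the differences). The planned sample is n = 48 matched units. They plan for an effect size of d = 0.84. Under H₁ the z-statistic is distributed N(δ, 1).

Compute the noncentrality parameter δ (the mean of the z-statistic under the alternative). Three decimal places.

δ = d·√n = 0.84 × √48 = 5.8197

δ ≈ 5.820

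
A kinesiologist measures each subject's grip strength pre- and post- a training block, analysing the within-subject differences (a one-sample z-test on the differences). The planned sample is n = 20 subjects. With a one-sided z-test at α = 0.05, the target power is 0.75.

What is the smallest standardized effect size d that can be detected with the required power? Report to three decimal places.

Need Φ(δ − 1.645) = 0.75, so δ = 1.645 + 0.674 = 2.319.
δ = d·√n ⇒ d = δ/√n = 2.319/√20 = 0.5186.

d ≈ 0.519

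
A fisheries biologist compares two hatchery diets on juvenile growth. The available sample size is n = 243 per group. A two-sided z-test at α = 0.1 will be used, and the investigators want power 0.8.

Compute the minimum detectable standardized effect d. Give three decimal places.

d ≈ 0.226

Required noncentrality: δ = z_{0.05} + z_{0.20} = 1.645 + 0.842 = 2.486.
(Lower-tail contribution to power is negligible for δ > 0.)
δ = d·√(n/2) ⇒ d = δ/√(n/2) = 2.486/√(243/2) = 0.2256.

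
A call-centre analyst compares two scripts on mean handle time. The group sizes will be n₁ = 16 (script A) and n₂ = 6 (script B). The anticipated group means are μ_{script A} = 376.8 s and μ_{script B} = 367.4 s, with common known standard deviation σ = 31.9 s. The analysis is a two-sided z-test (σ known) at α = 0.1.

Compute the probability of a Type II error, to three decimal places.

β ≈ 0.836

Standardized effect: d = |μ_{script A} − μ_{script B}| / σ = |376.8 − 367.4| / 31.9 = 0.2947
Noncentrality parameter: δ = d / √(1/n₁ + 1/n₂) = 0.2947 / √(1/16 + 1/6) = 0.6155
Critical value for a two-sided test at α = 0.1: z_{α/2} = 1.645.
Power = Φ(δ − 1.645) + Φ(−δ − 1.645) = Φ(-1.029) + Φ(-2.260) = 0.1517 + 0.0119 = 0.1636.
Type II error: β = 1 − power = 1 − 0.1636 = 0.8364.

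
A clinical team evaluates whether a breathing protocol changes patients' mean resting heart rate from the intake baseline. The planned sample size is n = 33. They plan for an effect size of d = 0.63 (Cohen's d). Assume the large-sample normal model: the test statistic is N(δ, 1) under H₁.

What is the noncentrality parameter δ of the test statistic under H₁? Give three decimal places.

δ = d·√n = 0.63 × √33 = 3.6191

δ ≈ 3.619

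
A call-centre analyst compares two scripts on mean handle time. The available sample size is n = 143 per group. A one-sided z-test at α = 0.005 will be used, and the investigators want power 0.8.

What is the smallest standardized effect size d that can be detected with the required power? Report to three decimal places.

d ≈ 0.404

Required noncentrality: δ = z_{0.005} + z_{0.20} = 2.576 + 0.842 = 3.417.
δ = d·√(n/2) ⇒ d = δ/√(n/2) = 3.417/√(143/2) = 0.4042.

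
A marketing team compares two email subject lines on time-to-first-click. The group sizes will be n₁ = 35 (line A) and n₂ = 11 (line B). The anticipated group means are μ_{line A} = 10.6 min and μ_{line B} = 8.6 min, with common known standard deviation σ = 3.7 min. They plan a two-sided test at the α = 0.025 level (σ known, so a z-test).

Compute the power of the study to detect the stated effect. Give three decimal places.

Power ≈ 0.249

Standardized effect: d = |μ_{line A} − μ_{line B}| / σ = |10.6 − 8.6| / 3.7 = 0.5405
Noncentrality parameter: δ = d / √(1/n₁ + 1/n₂) = 0.5405 / √(1/35 + 1/11) = 1.5638
Critical value for a two-sided test at α = 0.025: z_{α/2} = 2.241.
Power = Φ(δ − 2.241) + Φ(−δ − 2.241) = Φ(-0.678) + Φ(-3.805) = 0.2490 + 0.0001 = 0.2491.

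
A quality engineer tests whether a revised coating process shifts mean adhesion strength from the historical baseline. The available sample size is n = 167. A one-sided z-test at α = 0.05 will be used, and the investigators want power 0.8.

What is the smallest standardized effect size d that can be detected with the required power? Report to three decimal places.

Need Φ(δ − 1.645) = 0.8, so δ = 1.645 + 0.842 = 2.486.
δ = d·√n ⇒ d = δ/√n = 2.486/√167 = 0.1924.

d ≈ 0.192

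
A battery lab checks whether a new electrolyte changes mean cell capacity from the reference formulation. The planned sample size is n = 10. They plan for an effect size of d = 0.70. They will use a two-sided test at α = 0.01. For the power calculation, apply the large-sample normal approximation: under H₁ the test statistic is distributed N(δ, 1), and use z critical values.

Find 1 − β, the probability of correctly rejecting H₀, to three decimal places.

Power ≈ 0.359

Noncentrality parameter: δ = d·√n = 0.70 × √10 = 2.2136
Critical value for a two-sided test at α = 0.01: z_{α/2} = 2.576.
Power = Φ(δ − 2.576) + Φ(−δ − 2.576) = Φ(-0.362) + Φ(-4.789) = 0.3586 + 0.0000 = 0.3586.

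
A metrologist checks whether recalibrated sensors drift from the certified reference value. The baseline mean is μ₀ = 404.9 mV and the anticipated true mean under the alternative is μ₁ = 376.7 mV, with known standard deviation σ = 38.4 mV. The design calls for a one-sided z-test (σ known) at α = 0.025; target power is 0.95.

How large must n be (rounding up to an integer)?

Standardized effect: d = |μ₁ − μ₀| / σ = |376.7 − 404.9| / 38.4 = 0.7344
Set Φ(δ − 1.960) = 0.95; then δ − 1.960 = Φ⁻¹(0.95) = 1.645, giving δ = 3.605.
δ = d·√n ⇒ n = (δ/d)² = (3.605 / 0.7344)² = 24.10.
Rounding up, n = 25.

n = 25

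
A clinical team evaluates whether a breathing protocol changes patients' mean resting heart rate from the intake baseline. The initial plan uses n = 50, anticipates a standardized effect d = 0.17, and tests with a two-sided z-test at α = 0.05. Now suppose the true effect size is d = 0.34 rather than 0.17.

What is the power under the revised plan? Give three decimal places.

Power ≈ 0.672

With d = 0.34: δ = d·√n = 0.34 × √50 = 2.4042. Critical value z_{0.025} = 1.960.
Revised power = Φ(δ − 1.960) + Φ(−δ − 1.960) = Φ(0.444) + Φ(-4.364) = 0.6716 + 0.0000 = 0.6716.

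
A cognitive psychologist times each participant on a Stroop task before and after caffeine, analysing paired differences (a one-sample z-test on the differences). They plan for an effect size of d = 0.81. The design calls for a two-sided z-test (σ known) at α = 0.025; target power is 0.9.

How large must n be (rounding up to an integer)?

Set Φ(δ − 2.241) = 0.9; then δ − 2.241 = Φ⁻¹(0.9) = 1.282, giving δ = 3.523.
(For δ > 0 the lower-tail rejection region contributes negligibly to power, so the one-term inversion is standard.)
δ = d·√n ⇒ n = (δ/d)² = (3.523 / 0.81)² = 18.92.
Round up to the next whole unit.

n = 19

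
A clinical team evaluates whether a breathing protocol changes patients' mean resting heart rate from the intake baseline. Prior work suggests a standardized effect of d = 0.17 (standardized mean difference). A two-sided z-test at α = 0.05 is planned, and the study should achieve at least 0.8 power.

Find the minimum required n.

n = 272

For power 0.8 need Φ(δ − z_{0.025}) = 0.8, so δ = z_{0.025} + z_{0.20} = 1.960 + 0.842 = 2.802.
(Ignoring the negligible lower-tail rejection probability gives the usual closed-form inversion.)
δ = d·√n ⇒ n = (δ/d)² = (2.802 / 0.17)² = 271.59.
Round up to the next whole unit.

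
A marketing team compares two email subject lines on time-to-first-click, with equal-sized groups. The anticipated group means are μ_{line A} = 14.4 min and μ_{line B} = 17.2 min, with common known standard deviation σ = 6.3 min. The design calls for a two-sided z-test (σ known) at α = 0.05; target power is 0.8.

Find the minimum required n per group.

n = 80 per group

Standardized effect: d = |μ_{line A} − μ_{line B}| / σ = |14.4 − 17.2| / 6.3 = 0.4444
For power 0.8 need Φ(δ − z_{0.025}) = 0.8, so δ = z_{0.025} + z_{0.20} = 1.960 + 0.842 = 2.802.
(For δ > 0 the lower-tail rejection region contributes negligibly to power, so the one-term inversion is standard.)
δ = d·√(n/2) ⇒ n = 2(δ/d)² = 2 × (2.802 / 0.4444)² = 79.47.
Round up to the next whole unit.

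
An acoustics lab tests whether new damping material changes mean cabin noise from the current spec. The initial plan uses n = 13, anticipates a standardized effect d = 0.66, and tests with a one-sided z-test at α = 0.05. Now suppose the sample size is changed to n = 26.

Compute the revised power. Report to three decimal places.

With n = 26: δ = d·√n = 0.66 × √26 = 3.3654. Critical value z_{0.05} = 1.645.
Revised power = P(Z > 1.645 − δ) = Φ(1.720) = 0.9573.

Power ≈ 0.957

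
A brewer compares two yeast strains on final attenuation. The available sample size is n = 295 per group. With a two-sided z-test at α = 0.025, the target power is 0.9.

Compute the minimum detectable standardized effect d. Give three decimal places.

d ≈ 0.290

Required noncentrality: δ = z_{0.0125} + z_{0.10} = 2.241 + 1.282 = 3.523.
(The second rejection-region term Φ(−δ − z_{α/2}) is negligible and dropped.)
δ = d·√(n/2) ⇒ d = δ/√(n/2) = 3.523/√(295/2) = 0.2901.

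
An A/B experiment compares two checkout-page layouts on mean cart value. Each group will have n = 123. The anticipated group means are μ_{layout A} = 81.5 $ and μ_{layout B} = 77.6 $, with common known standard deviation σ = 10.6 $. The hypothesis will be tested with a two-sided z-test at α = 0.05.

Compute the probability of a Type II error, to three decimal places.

Standardized effect: d = |μ_{layout A} − μ_{layout B}| / σ = |81.5 − 77.6| / 10.6 = 0.3679
Noncentrality parameter: δ = d·√(n/2) = 0.3679 × √(123/2) = 2.8853
Two-sided α = 0.05 → critical value z_{0.025} = 1.960.
Power = Φ(δ − 1.960) + Φ(−δ − 1.960) = Φ(0.925) + Φ(-4.845) = 0.8226 + 0.0000 = 0.8226.
Type II error: β = 1 − power = 1 − 0.8226 = 0.1774.

β ≈ 0.177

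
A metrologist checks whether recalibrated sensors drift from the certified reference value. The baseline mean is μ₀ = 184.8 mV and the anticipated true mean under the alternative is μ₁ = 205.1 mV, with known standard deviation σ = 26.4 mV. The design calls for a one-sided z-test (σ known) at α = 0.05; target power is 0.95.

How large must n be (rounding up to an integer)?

Standardized effect: d = |μ₁ − μ₀| / σ = |205.1 − 184.8| / 26.4 = 0.7689
For power 0.95 need Φ(δ − z_{0.05}) = 0.95, so δ = z_{0.05} + z_{0.05} = 1.645 + 1.645 = 3.290.
δ = d·√n ⇒ n = (δ/d)² = (3.290 / 0.7689)² = 18.30.
Round up to the next whole unit.

n = 19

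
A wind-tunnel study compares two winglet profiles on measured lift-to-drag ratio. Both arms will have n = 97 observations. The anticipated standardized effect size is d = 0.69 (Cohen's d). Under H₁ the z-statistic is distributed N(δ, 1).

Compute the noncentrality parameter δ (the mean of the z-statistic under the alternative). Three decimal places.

δ ≈ 4.805

δ = d·√(n/2) = 0.69 × √(97/2) = 4.8053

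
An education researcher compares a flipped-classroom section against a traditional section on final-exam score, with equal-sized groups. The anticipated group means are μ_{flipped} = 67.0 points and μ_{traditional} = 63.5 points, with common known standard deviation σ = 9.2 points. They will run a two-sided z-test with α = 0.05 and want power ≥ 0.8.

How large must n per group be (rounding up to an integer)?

n = 109 per group

Standardized effect: d = |μ_{flipped} − μ_{traditional}| / σ = |67.0 − 63.5| / 9.2 = 0.3804
For power 0.8 need Φ(δ − z_{0.025}) = 0.8, so δ = z_{0.025} + z_{0.20} = 1.960 + 0.842 = 2.802.
(For δ > 0 the lower-tail rejection region contributes negligibly to power, so the one-term inversion is standard.)
δ = d·√(n/2) ⇒ n = 2(δ/d)² = 2 × (2.802 / 0.3804)² = 108.46.
Round up to the next whole unit.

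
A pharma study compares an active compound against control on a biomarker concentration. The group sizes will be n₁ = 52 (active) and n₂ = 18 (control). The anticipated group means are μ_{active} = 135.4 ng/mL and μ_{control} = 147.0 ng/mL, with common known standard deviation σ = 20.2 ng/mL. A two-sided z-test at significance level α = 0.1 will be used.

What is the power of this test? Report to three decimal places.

Power ≈ 0.676

Standardized effect: d = |μ_{active} − μ_{control}| / σ = |135.4 − 147.0| / 20.2 = 0.5743
Noncentrality parameter: δ = d / √(1/n₁ + 1/n₂) = 0.5743 / √(1/52 + 1/18) = 2.0999
Critical value for a two-sided test at α = 0.1: z_{α/2} = 1.645.
Power = Φ(δ − 1.645) + Φ(−δ − 1.645) = Φ(0.455) + Φ(-3.745) = 0.6755 + 0.0001 = 0.6755.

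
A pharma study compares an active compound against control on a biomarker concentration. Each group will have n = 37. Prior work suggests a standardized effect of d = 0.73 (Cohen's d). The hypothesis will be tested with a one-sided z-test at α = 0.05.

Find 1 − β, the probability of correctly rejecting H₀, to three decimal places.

Power ≈ 0.933

Noncentrality parameter: δ = d·√(n/2) = 0.73 × √(37/2) = 3.1398
Critical value for a one-sided test at α = 0.05: z_α = 1.645.
Power = P(Z > 1.645 − δ) = Φ(1.495) = 0.9325.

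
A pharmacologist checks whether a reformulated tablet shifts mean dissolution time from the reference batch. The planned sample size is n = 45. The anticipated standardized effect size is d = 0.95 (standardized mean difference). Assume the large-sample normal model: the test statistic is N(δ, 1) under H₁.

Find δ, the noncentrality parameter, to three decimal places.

The noncentrality parameter scales effect size by the design's sample-size factor: δ = d·√n = 0.95 × √45 = 6.3728

δ ≈ 6.373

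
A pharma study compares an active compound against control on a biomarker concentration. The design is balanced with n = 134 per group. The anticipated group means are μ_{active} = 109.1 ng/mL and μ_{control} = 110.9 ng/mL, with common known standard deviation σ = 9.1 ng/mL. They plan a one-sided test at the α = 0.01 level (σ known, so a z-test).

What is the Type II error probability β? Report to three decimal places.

Standardized effect: d = |μ_{active} − μ_{control}| / σ = |109.1 − 110.9| / 9.1 = 0.1978
Noncentrality parameter: δ = d·√(n/2) = 0.1978 × √(134/2) = 1.6191
Critical value for a one-sided test at α = 0.01: z_α = 2.326.
Power = Φ(δ − 2.326) = Φ(-0.707) = 0.2397.
Type II error: β = 1 − power = 1 − 0.2397 = 0.7603.

β ≈ 0.760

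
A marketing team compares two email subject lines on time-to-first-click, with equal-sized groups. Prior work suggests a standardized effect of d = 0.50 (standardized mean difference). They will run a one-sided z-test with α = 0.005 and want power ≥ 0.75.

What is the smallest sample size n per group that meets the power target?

Set Φ(δ − 2.576) = 0.75; then δ − 2.576 = Φ⁻¹(0.75) = 0.674, giving δ = 3.250.
δ = d·√(n/2) ⇒ n = 2(δ/d)² = 2 × (3.250 / 0.50)² = 84.52.
Rounding up, n = 85 per group.

n = 85 per group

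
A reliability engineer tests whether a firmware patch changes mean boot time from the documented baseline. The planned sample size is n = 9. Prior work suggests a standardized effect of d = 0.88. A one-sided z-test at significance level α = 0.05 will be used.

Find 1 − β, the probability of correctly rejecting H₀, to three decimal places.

Noncentrality parameter: δ = d·√n = 0.88 × √9 = 2.6400
One-sided α = 0.05 → critical value z_{0.05} = 1.645.
Power = Φ(δ − 1.645) = Φ(0.995) = 0.8402.

Power ≈ 0.840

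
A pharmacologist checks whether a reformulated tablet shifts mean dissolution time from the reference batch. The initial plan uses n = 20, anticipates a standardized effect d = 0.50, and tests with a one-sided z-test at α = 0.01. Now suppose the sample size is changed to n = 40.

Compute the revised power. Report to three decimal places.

With n = 40: δ = d·√n = 0.50 × √40 = 3.1623. Critical value z_{0.01} = 2.326.
Revised power = P(Z > 2.326 − δ) = Φ(0.836) = 0.7984.

Power ≈ 0.798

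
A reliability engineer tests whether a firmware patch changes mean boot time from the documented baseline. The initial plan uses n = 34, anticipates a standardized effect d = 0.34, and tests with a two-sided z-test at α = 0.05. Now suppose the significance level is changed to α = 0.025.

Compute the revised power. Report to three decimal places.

Power ≈ 0.398

δ = d·√n = 0.34 × √34 = 1.9825 (unchanged). New critical value: z_{0.0125} = 2.241.
Revised power = Φ(δ − 2.241) + Φ(−δ − 2.241) = Φ(-0.259) + Φ(-4.224) = 0.3979 + 0.0000 = 0.3979.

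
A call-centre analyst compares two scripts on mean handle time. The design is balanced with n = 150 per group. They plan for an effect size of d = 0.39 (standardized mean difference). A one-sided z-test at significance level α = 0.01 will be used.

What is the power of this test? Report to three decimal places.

Power ≈ 0.853

Noncentrality parameter: λ = d·√(n/2) = 0.39 × √(150/2) = 3.3775
Critical value for a one-sided test at α = 0.01: z_α = 2.326.
Power = Φ(λ − 2.326) = Φ(1.051) = 0.8534.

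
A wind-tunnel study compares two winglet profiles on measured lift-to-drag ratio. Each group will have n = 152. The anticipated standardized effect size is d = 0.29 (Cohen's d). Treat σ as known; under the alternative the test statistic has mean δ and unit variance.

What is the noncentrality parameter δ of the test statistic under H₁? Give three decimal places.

The noncentrality parameter scales effect size by the design's sample-size factor: δ = d·√(n/2) = 0.29 × √(152/2) = 2.5282

δ ≈ 2.528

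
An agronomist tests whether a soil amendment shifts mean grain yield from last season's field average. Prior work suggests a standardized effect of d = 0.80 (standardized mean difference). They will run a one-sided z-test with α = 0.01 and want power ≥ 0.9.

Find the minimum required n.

For power 0.9 need Φ(δ − z_{0.01}) = 0.9, so δ = z_{0.01} + z_{0.10} = 2.326 + 1.282 = 3.608.
δ = d·√n ⇒ n = (δ/d)² = (3.608 / 0.80)² = 20.34.
Round up to the next whole unit.

n = 21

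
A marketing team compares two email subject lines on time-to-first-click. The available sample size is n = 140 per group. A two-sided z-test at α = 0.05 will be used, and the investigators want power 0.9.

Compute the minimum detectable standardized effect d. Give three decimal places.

d ≈ 0.387

Need Φ(δ − 1.960) = 0.9, so δ = 1.960 + 1.282 = 3.242.
(The second rejection-region term Φ(−δ − z_{α/2}) is negligible and dropped.)
δ = d·√(n/2) ⇒ d = δ/√(n/2) = 3.242/√(140/2) = 0.3874.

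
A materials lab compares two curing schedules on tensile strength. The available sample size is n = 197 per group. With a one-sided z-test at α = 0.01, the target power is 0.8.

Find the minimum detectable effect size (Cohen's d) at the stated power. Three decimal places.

Required noncentrality: δ = z_{0.01} + z_{0.20} = 2.326 + 0.842 = 3.168.
δ = d·√(n/2) ⇒ d = δ/√(n/2) = 3.168/√(197/2) = 0.3192.

d ≈ 0.319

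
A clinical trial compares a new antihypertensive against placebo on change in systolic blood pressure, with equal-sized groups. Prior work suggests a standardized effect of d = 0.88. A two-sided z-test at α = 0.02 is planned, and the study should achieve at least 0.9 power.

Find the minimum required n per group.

Set Φ(δ − 2.326) = 0.9; then δ − 2.326 = Φ⁻¹(0.9) = 1.282, giving δ = 3.608.
(Ignoring the negligible lower-tail rejection probability gives the usual closed-form inversion.)
δ = d·√(n/2) ⇒ n = 2(δ/d)² = 2 × (3.608 / 0.88)² = 33.62.
Round up to the next whole unit.

n = 34 per group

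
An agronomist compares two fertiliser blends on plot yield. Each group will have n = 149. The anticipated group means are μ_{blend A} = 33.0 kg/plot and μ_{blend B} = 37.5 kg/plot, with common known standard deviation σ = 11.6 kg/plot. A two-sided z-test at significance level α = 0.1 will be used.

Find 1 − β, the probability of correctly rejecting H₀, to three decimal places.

Power ≈ 0.956

Standardized effect: d = |μ_{blend A} − μ_{blend B}| / σ = |33.0 − 37.5| / 11.6 = 0.3879
Noncentrality parameter: δ = d·√(n/2) = 0.3879 × √(149/2) = 3.3484
Two-sided α = 0.1 → critical value z_{0.05} = 1.645.
Power = Φ(δ − 1.645) + Φ(−δ − 1.645) = Φ(1.704) + Φ(-4.993) = 0.9558 + 0.0000 = 0.9558.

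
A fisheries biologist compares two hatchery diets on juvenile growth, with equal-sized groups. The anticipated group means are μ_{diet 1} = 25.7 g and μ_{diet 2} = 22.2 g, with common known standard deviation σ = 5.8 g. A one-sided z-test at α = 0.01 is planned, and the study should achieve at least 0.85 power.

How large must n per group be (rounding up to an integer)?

n = 63 per group

Standardized effect: d = |μ_{diet 1} − μ_{diet 2}| / σ = |25.7 − 22.2| / 5.8 = 0.6034
Set Φ(δ − 2.326) = 0.85; then δ − 2.326 = Φ⁻¹(0.85) = 1.036, giving δ = 3.363.
δ = d·√(n/2) ⇒ n = 2(δ/d)² = 2 × (3.363 / 0.6034)² = 62.11.
Rounding up, n = 63 per group.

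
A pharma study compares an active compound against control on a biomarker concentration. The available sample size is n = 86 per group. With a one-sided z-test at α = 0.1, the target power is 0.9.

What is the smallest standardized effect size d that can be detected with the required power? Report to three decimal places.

d ≈ 0.391

Need Φ(δ − 1.282) = 0.9, so δ = 1.282 + 1.282 = 2.563.
δ = d·√(n/2) ⇒ d = δ/√(n/2) = 2.563/√(86/2) = 0.3909.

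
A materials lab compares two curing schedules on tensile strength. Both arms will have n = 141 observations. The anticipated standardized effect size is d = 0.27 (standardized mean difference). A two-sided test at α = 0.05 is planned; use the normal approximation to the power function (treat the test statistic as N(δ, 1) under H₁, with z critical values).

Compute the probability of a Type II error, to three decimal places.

Noncentrality parameter: δ = d·√(n/2) = 0.27 × √(141/2) = 2.2670
Two-sided α = 0.05 → critical value z_{0.025} = 1.960.
Power = Φ(δ − 1.960) + Φ(−δ − 1.960) = Φ(0.307) + Φ(-4.227) = 0.6206 + 0.0000 = 0.6206.
Type II error: β = 1 − power = 1 − 0.6206 = 0.3794.

β ≈ 0.379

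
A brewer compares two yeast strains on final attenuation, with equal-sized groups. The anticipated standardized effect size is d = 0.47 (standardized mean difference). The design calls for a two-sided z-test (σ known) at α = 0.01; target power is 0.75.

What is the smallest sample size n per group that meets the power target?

n = 96 per group

For power 0.75 need Φ(δ − z_{0.005}) = 0.75, so δ = z_{0.005} + z_{0.25} = 2.576 + 0.674 = 3.250.
(The Φ(−δ − z_{α/2}) term is vanishingly small for δ > 0 and is dropped in the standard sample-size formula.)
δ = d·√(n/2) ⇒ n = 2(δ/d)² = 2 × (3.250 / 0.47)² = 95.65.
Round up to the next whole unit.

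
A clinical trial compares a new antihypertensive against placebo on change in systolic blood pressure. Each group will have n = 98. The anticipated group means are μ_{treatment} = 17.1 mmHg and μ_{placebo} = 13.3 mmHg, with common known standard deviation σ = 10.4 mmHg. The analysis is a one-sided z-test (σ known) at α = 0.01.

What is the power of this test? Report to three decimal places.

Standardized effect: d = |μ_{treatment} − μ_{placebo}| / σ = |17.1 − 13.3| / 10.4 = 0.3654
Noncentrality parameter: δ = d·√(n/2) = 0.3654 × √(98/2) = 2.5577
One-sided α = 0.01 → critical value z_{0.01} = 2.326.
Power = Φ(δ − 2.326) = Φ(0.231) = 0.5915.

Power ≈ 0.591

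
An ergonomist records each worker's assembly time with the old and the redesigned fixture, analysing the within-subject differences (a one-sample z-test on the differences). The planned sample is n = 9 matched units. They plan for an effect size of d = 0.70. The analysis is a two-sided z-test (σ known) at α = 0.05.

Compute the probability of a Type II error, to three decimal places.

Noncentrality parameter: δ = d·√n = 0.70 × √9 = 2.1000
Critical value for a two-sided test at α = 0.05: z_{α/2} = 1.960.
Power = Φ(δ − 1.960) + Φ(−δ − 1.960) = Φ(0.140) + Φ(-4.060) = 0.5557 + 0.0000 = 0.5557.
Type II error: β = 1 − power = 1 − 0.5557 = 0.4443.

β ≈ 0.444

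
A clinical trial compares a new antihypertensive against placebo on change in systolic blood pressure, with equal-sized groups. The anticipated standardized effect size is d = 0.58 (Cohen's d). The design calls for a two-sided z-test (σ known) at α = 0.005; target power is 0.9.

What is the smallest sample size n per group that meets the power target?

Set Φ(δ − 2.807) = 0.9; then δ − 2.807 = Φ⁻¹(0.9) = 1.282, giving δ = 4.089.
(The Φ(−δ − z_{α/2}) term is vanishingly small for δ > 0 and is dropped in the standard sample-size formula.)
δ = d·√(n/2) ⇒ n = 2(δ/d)² = 2 × (4.089 / 0.58)² = 99.38.
Round up to the next whole unit.

n = 100 per group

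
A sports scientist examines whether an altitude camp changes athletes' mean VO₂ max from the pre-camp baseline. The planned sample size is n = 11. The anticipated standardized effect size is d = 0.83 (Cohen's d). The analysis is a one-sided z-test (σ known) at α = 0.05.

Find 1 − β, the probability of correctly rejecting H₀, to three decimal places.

Noncentrality parameter: δ = d·√n = 0.83 × √11 = 2.7528
One-sided α = 0.05 → critical value z_{0.05} = 1.645.
Power = P(Z > 1.645 − δ) = Φ(1.108) = 0.8661.

Power ≈ 0.866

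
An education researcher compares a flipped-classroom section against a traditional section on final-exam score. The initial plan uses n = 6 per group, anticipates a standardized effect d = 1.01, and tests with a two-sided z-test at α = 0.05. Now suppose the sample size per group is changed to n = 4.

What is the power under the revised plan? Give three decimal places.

With n = 4 per group: δ = d·√(n/2) = 1.01 × √(4/2) = 1.4284. Critical value z_{0.025} = 1.960.
Revised power = Φ(δ − 1.960) + Φ(−δ − 1.960) = Φ(-0.532) + Φ(-3.388) = 0.2975 + 0.0004 = 0.2979.

Power ≈ 0.298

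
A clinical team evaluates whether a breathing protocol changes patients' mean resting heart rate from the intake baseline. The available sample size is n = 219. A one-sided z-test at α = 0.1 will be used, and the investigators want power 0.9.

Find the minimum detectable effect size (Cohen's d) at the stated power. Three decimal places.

d ≈ 0.173

Need Φ(δ − 1.282) = 0.9, so δ = 1.282 + 1.282 = 2.563.
δ = d·√n ⇒ d = δ/√n = 2.563/√219 = 0.1732.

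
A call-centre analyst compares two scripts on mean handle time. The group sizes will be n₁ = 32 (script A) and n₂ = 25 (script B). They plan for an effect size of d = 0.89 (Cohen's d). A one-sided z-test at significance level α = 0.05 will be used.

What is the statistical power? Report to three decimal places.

Power ≈ 0.954

Noncentrality parameter: δ = d / √(1/n₁ + 1/n₂) = 0.89 / √(1/32 + 1/25) = 3.3342
Critical value for a one-sided test at α = 0.05: z_α = 1.645.
Power = P(Z > 1.645 − δ) = Φ(1.689) = 0.9544.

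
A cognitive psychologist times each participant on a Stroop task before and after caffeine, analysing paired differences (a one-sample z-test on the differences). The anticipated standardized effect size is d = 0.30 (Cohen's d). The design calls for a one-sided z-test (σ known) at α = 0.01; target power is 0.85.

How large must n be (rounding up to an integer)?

Set Φ(δ − 2.326) = 0.85; then δ − 2.326 = Φ⁻¹(0.85) = 1.036, giving δ = 3.363.
δ = d·√n ⇒ n = (δ/d)² = (3.363 / 0.30)² = 125.65.
Rounding up, n = 126.

n = 126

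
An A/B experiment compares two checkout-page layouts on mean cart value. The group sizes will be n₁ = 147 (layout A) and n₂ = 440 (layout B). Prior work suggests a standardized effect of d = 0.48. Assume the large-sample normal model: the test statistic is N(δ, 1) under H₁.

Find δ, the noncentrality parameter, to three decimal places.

δ ≈ 5.039

The noncentrality parameter scales effect size by the design's sample-size factor: δ = d / √(1/n₁ + 1/n₂) = 0.48 / √(1/147 + 1/440) = 5.0386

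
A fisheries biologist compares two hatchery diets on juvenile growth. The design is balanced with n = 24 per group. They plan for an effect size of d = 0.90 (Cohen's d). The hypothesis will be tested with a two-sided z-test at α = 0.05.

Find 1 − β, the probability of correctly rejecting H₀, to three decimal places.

Power ≈ 0.877

Noncentrality parameter: δ = d·√(n/2) = 0.90 × √(24/2) = 3.1177
Critical value for a two-sided test at α = 0.05: z_{α/2} = 1.960.
Power = Φ(δ − 1.960) + Φ(−δ − 1.960) = Φ(1.158) + Φ(-5.078) = 0.8765 + 0.0000 = 0.8765.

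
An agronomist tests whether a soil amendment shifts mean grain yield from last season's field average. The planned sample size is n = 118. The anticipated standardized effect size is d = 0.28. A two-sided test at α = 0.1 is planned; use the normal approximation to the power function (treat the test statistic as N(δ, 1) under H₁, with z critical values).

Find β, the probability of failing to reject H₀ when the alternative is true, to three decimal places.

β ≈ 0.081

Noncentrality parameter: δ = d·√n = 0.28 × √118 = 3.0416
Critical value for a two-sided test at α = 0.1: z_{α/2} = 1.645.
Power = Φ(δ − 1.645) + Φ(−δ − 1.645) = Φ(1.397) + Φ(-4.686) = 0.9188 + 0.0000 = 0.9188.
Type II error: β = 1 − power = 1 − 0.9188 = 0.0812.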